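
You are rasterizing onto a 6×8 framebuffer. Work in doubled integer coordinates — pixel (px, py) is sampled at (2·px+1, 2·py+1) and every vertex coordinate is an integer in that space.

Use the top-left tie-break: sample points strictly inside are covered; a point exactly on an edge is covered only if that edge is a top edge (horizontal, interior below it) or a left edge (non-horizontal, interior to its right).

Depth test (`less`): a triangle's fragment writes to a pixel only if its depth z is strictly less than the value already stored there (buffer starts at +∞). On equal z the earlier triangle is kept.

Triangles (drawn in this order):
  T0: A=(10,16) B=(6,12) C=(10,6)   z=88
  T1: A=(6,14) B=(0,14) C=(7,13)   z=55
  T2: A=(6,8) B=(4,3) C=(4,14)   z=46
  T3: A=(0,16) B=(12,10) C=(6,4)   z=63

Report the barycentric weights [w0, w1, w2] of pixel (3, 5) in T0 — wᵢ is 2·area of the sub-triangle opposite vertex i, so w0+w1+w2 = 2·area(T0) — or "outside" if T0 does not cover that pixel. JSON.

T0:
  2·area = 40
  edge (10, 16)→(6, 12): d=(-4,-4) top-left  bias=+0
  edge (6, 12)→(10, 6): d=(4,-6) top-left  bias=+0
  edge (10, 6)→(10, 16): d=(0,10) right/bottom  bias=-1
    (0,3)@(1, 7): e=[0,-50,90] → .  [on edge]
    (1,4)@(3, 9): e=[0,-30,70] → .  [on edge]
    (4,4)@(9, 9): e=[24,6,10] → X
    (5,4)@(11, 9): e=[32,18,-10] → .
    (2,5)@(5, 11): e=[0,-10,50] → .  [on edge]
    (3,5)@(7, 11): e=[8,2,30] → X
    (5,5)@(11, 11): e=[24,26,-10] → .
    (3,6)@(7, 13): e=[0,10,30] → X  [on edge]
    (5,6)@(11, 13): e=[16,34,-10] → .
    (3,7)@(7, 15): e=[-8,18,30] → .
    (4,7)@(9, 15): e=[0,30,10] → X  [on edge]
    (5,7)@(11, 15): e=[8,42,-10] → .
  covered (6 px):
    . . . . . .
    . . . . . .
    . . . . . .
    . . . . . .
    . . . . X .
    . . . X X .
    . . . X X .
    . . . . X .
T1:
  2·area = 6
  edge (6, 14)→(0, 14): d=(-6,0) right/bottom  bias=-1
  edge (0, 14)→(7, 13): d=(7,-1) top-left  bias=+0
  edge (7, 13)→(6, 14): d=(-1,1) right/bottom  bias=-1
    (5,4)@(11, 9): e=[30,-24,0] → .  [on edge]
    (4,5)@(9, 11): e=[18,-12,0] → .  [on edge]
    (3,6)@(7, 13): e=[6,0,0] → .  [on edge]
    (2,7)@(5, 15): e=[-6,12,0] → .  [on edge]
  covered (0 px):
    . . . . . .
    . . . . . .
    . . . . . .
    . . . . . .
    . . . . . .
    . . . . . .
    . . . . . .
    . . . . . .
T2:
  2·area = 22  (B↔C swapped to make it positive)
  edge (6, 8)→(4, 14): d=(-2,6) right/bottom  bias=-1
  edge (4, 14)→(4, 3): d=(0,-11) top-left  bias=+0
  edge (4, 3)→(6, 8): d=(2,5) right/bottom  bias=-1
    (3,2)@(7, 5): e=[0,33,-11] → .  [on edge]
    (2,3)@(5, 7): e=[8,11,3] → X
    (3,3)@(7, 7): e=[-4,33,-7] → .
    (2,4)@(5, 9): e=[4,11,7] → X
    (3,4)@(7, 9): e=[-8,33,-3] → .
    (2,5)@(5, 11): e=[0,11,11] → .  [on edge]
  covered (2 px):
    . . . . . .
    . . . . . .
    . . . . . .
    . . X . . .
    . . X . . .
    . . . . . .
    . . . . . .
    . . . . . .
T3:
  2·area = 108  (B↔C swapped to make it positive)
  edge (0, 16)→(6, 4): d=(6,-12) top-left  bias=+0
  edge (6, 4)→(12, 10): d=(6,6) right/bottom  bias=-1
  edge (12, 10)→(0, 16): d=(-12,6) right/bottom  bias=-1
    (1,0)@(3, 1): e=[-54,0,162] → .  [on edge]
    (2,1)@(5, 3): e=[-18,0,126] → .  [on edge]
    (3,2)@(7, 5): e=[18,0,90] → .  [on edge]
    (2,3)@(5, 7): e=[6,24,78] → X
    (3,3)@(7, 7): e=[30,12,66] → X
    (4,3)@(9, 7): e=[54,0,54] → .  [on edge]
    (2,4)@(5, 9): e=[18,36,54] → X
    (4,4)@(9, 9): e=[66,12,30] → X
    (5,4)@(11, 9): e=[90,0,18] → .  [on edge]
    (1,5)@(3, 11): e=[6,60,42] → X
    (5,5)@(11, 11): e=[102,12,-6] → .
    (1,6)@(3, 13): e=[18,72,18] → X
  covered (12 px):
    . . . . . .
    . . . . . .
    . . . . . .
    . . X X . .
    . . X X X .
    . X X X X .
    . X X . . .
    X . . . . .

Result: [2,30,8]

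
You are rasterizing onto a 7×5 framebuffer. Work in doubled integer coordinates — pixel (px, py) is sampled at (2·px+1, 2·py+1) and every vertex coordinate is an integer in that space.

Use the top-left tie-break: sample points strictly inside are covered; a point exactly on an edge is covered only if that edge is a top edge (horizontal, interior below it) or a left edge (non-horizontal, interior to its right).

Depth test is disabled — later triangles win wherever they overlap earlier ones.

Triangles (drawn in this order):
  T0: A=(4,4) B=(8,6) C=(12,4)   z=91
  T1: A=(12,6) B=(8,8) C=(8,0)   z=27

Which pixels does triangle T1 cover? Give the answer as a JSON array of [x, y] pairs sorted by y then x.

T0:
  2·area = 16  (B↔C swapped to make it positive)
  edge (4, 4)→(12, 4): d=(8,0) top-left  bias=+0
  edge (12, 4)→(8, 6): d=(-4,2) right/bottom  bias=-1
  edge (8, 6)→(4, 4): d=(-4,-2) top-left  bias=+0
    (3,2)@(7, 5): e=[8,6,2] → █
    (4,2)@(9, 5): e=[8,2,6] → █
    (5,2)@(11, 5): e=[8,-2,10] → ·
    (3,3)@(7, 7): e=[24,-2,-6] → ·
    (4,3)@(9, 7): e=[24,-6,-2] → ·
  covered (2 px):
    · · · · · · ·
    · · · · · · ·
    · · · █ █ · ·
    · · · · · · ·
    · · · · · · ·
T1:
  2·area = 32
  edge (12, 6)→(8, 8): d=(-4,2) right/bottom  bias=-1
  edge (8, 8)→(8, 0): d=(0,-8) top-left  bias=+0
  edge (8, 0)→(12, 6): d=(4,6) right/bottom  bias=-1
    (4,1)@(9, 3): e=[18,8,6] → █
    (5,1)@(11, 3): e=[14,24,-6] → ·
    (4,2)@(9, 5): e=[10,8,14] → █
    (5,2)@(11, 5): e=[6,24,2] → █
    (6,2)@(13, 5): e=[2,40,-10] → ·
    (4,3)@(9, 7): e=[2,8,22] → █
    (5,3)@(11, 7): e=[-2,24,10] → ·
    (4,4)@(9, 9): e=[-6,8,30] → ·
  covered (4 px):
    · · · · · · ·
    · · · · █ · ·
    · · · · █ █ ·
    · · · · █ · ·
    · · · · · · ·

Result: [[4,1],[4,2],[5,2],[4,3]]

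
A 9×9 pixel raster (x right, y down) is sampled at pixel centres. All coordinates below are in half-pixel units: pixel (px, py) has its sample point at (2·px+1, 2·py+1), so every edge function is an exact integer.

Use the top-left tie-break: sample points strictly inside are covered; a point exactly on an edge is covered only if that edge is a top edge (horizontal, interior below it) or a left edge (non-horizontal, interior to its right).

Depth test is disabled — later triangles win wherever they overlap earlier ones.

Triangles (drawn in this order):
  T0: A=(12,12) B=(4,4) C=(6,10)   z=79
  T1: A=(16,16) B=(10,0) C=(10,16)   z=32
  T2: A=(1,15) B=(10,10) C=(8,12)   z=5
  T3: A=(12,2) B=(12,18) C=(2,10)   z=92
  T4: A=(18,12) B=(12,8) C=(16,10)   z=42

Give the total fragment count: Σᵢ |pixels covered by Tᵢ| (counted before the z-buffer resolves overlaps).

T0:
  2·area = 32  (B↔C swapped to make it positive)
  edge (12, 12)→(6, 10): d=(-6,-2) top-left  bias=+0
  edge (6, 10)→(4, 4): d=(-2,-6) top-left  bias=+0
  edge (4, 4)→(12, 12): d=(8,8) right/bottom  bias=-1
    (0,0)@(1, 1): e=[44,-12,0] → ·  [on edge]
    (1,0)@(3, 1): e=[48,0,-16] → ·  [on edge]
    (1,1)@(3, 3): e=[36,-4,0] → ·  [on edge]
    (2,2)@(5, 5): e=[28,4,0] → ·  [on edge]
    (2,3)@(5, 7): e=[16,0,16] → █  [on edge]
    (3,3)@(7, 7): e=[20,12,0] → ·  [on edge]
    (1,4)@(3, 9): e=[0,-16,48] → ·  [on edge]
    (2,4)@(5, 9): e=[4,-4,32] → ·
    (3,4)@(7, 9): e=[8,8,16] → █
    (4,4)@(9, 9): e=[12,20,0] → ·  [on edge]
    (3,5)@(7, 11): e=[-4,4,32] → ·
    (4,5)@(9, 11): e=[0,16,16] → █  [on edge]
    (5,5)@(11, 11): e=[4,28,0] → ·  [on edge]
    (3,6)@(7, 13): e=[-16,0,48] → ·  [on edge]
    (6,6)@(13, 13): e=[-4,36,0] → ·  [on edge]
    (7,6)@(15, 13): e=[0,48,-16] → ·  [on edge]
    (7,7)@(15, 15): e=[-12,44,0] → ·  [on edge]
    (8,8)@(17, 17): e=[-20,52,0] → ·  [on edge]
  covered (3 px):
    · · · · · · · · ·
    · · · · · · · · ·
    · · · · · · · · ·
    · · █ · · · · · ·
    · · · █ · · · · ·
    · · · · █ · · · ·
    · · · · · · · · ·
    · · · · · · · · ·
    · · · · · · · · ·
T1:
  2·area = 96  (B↔C swapped to make it positive)
  edge (16, 16)→(10, 16): d=(-6,0) right/bottom  bias=-1
  edge (10, 16)→(10, 0): d=(0,-16) top-left  bias=+0
  edge (10, 0)→(16, 16): d=(6,16) right/bottom  bias=-1
    (5,1)@(11, 3): e=[78,16,2] → █
    (6,1)@(13, 3): e=[78,48,-30] → ·
    (5,2)@(11, 5): e=[66,16,14] → █
    (6,2)@(13, 5): e=[66,48,-18] → ·
    (5,3)@(11, 7): e=[54,16,26] → █
    (6,3)@(13, 7): e=[54,48,-6] → ·
    (5,4)@(11, 9): e=[42,16,38] → █
    (6,4)@(13, 9): e=[42,48,6] → █
    (7,4)@(15, 9): e=[42,80,-26] → ·
    (5,5)@(11, 11): e=[30,16,50] → █
    (7,5)@(15, 11): e=[30,80,-14] → ·
    (5,6)@(11, 13): e=[18,16,62] → █
  covered (12 px):
    · · · · · · · · ·
    · · · · · █ · · ·
    · · · · · █ · · ·
    · · · · · █ · · ·
    · · · · · █ █ · ·
    · · · · · █ █ · ·
    · · · · · █ █ · ·
    · · · · · █ █ █ ·
    · · · · · · · · ·
T2:
  2·area = 8
  edge (1, 15)→(10, 10): d=(9,-5) top-left  bias=+0
  edge (10, 10)→(8, 12): d=(-2,2) right/bottom  bias=-1
  edge (8, 12)→(1, 15): d=(-7,3) right/bottom  bias=-1
    (8,1)@(17, 3): e=[-28,0,36] → ·  [on edge]
    (7,2)@(15, 5): e=[-20,0,28] → ·  [on edge]
    (6,3)@(13, 7): e=[-12,0,20] → ·  [on edge]
    (5,4)@(11, 9): e=[-4,0,12] → ·  [on edge]
    (7,4)@(15, 9): e=[16,-8,0] → ·  [on edge]
    (4,5)@(9, 11): e=[4,0,4] → ·  [on edge]
    (2,6)@(5, 13): e=[2,4,2] → █
    (3,6)@(7, 13): e=[12,0,-4] → ·  [on edge]
    (0,7)@(1, 15): e=[0,8,0] → ·  [on edge]
    (2,7)@(5, 15): e=[20,0,-12] → ·  [on edge]
    (1,8)@(3, 17): e=[28,0,-20] → ·  [on edge]
  covered (1 px):
    · · · · · · · · ·
    · · · · · · · · ·
    · · · · · · · · ·
    · · · · · · · · ·
    · · · · · · · · ·
    · · · · · · · · ·
    · · █ · · · · · ·
    · · · · · · · · ·
    · · · · · · · · ·
T3:
  2·area = 160
  edge (12, 2)→(12, 18): d=(0,16) right/bottom  bias=-1
  edge (12, 18)→(2, 10): d=(-10,-8) top-left  bias=+0
  edge (2, 10)→(12, 2): d=(10,-8) top-left  bias=+0
    (5,1)@(11, 3): e=[16,142,2] → █
    (6,1)@(13, 3): e=[-16,158,18] → ·
    (4,2)@(9, 5): e=[48,106,6] → █
    (6,2)@(13, 5): e=[-16,138,38] → ·
    (3,3)@(7, 7): e=[80,70,10] → █
    (6,3)@(13, 7): e=[-16,118,58] → ·
    (2,4)@(5, 9): e=[112,34,14] → █
    (6,4)@(13, 9): e=[-16,98,78] → ·
    (2,5)@(5, 11): e=[112,14,34] → █
    (6,5)@(13, 11): e=[-16,78,98] → ·
    (2,6)@(5, 13): e=[112,-6,54] → ·
    (3,6)@(7, 13): e=[80,10,70] → █
  covered (20 px):
    · · · · · · · · ·
    · · · · · █ · · ·
    · · · · █ █ · · ·
    · · · █ █ █ · · ·
    · · █ █ █ █ · · ·
    · · █ █ █ █ · · ·
    · · · █ █ █ · · ·
    · · · · █ █ · · ·
    · · · · · █ · · ·
T4:
  2·area = 4
  edge (18, 12)→(12, 8): d=(-6,-4) top-left  bias=+0
  edge (12, 8)→(16, 10): d=(4,2) right/bottom  bias=-1
  edge (16, 10)→(18, 12): d=(2,2) right/bottom  bias=-1
    (3,0)@(7, 1): e=[22,-18,0] → ·  [on edge]
    (4,1)@(9, 3): e=[18,-14,0] → ·  [on edge]
    (5,2)@(11, 5): e=[14,-10,0] → ·  [on edge]
    (6,3)@(13, 7): e=[10,-6,0] → ·  [on edge]
    (7,4)@(15, 9): e=[6,-2,0] → ·  [on edge]
    (8,5)@(17, 11): e=[2,2,0] → ·  [on edge]
  covered (0 px):
    · · · · · · · · ·
    · · · · · · · · ·
    · · · · · · · · ·
    · · · · · · · · ·
    · · · · · · · · ·
    · · · · · · · · ·
    · · · · · · · · ·
    · · · · · · · · ·
    · · · · · · · · ·

Final: 36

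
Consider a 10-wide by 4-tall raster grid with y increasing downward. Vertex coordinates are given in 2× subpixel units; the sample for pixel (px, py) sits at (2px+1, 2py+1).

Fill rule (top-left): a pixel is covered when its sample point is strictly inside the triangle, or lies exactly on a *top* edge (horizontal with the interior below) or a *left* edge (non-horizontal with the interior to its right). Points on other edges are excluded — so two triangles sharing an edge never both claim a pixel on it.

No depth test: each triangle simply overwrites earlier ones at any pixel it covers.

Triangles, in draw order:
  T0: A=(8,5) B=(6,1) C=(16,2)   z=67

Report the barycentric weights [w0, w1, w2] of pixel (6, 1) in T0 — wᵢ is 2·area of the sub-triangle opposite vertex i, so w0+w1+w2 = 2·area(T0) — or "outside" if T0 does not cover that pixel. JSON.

T0:
  2·area = 38
  edge (8, 5)→(6, 1): d=(-2,-4) top-left  bias=+0
  edge (6, 1)→(16, 2): d=(10,1) right/bottom  bias=-1
  edge (16, 2)→(8, 5): d=(-8,3) right/bottom  bias=-1
    (3,1)@(7, 3): e=[0,19,19] → █  [on edge]
    (4,1)@(9, 3): e=[8,17,13] → █
    (5,1)@(11, 3): e=[16,15,7] → █
    (6,1)@(13, 3): e=[24,13,1] → █
    (7,1)@(15, 3): e=[32,11,-5] → ·
    (3,2)@(7, 5): e=[-4,39,3] → ·
    (4,2)@(9, 5): e=[4,37,-3] → ·
    (5,2)@(11, 5): e=[12,35,-9] → ·
    (6,2)@(13, 5): e=[20,33,-15] → ·
    (4,3)@(9, 7): e=[0,57,-19] → ·  [on edge]
  covered (4 px):
    · · · · · · · · · ·
    · · · █ █ █ █ · · ·
    · · · · · · · · · ·
    · · · · · · · · · ·

Result: [13,1,24]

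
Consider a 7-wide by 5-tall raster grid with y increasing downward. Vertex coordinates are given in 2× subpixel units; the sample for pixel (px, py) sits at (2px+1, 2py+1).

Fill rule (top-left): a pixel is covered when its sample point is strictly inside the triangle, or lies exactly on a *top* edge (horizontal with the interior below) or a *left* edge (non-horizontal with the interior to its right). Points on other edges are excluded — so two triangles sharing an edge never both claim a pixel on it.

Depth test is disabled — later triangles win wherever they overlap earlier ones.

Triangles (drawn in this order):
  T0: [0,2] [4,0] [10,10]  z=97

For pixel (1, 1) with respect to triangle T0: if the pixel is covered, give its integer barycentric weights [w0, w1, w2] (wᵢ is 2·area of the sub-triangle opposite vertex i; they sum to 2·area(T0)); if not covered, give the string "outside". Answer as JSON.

T0:
  2·area = 52
  edge (0, 2)→(4, 0): d=(4,-2) top-left  bias=+0
  edge (4, 0)→(10, 10): d=(6,10) right/bottom  bias=-1
  edge (10, 10)→(0, 2): d=(-10,-8) top-left  bias=+0
    (1,0)@(3, 1): e=[2,16,34] → #
    (2,0)@(5, 1): e=[6,-4,50] → ·
    (1,1)@(3, 3): e=[10,28,14] → #
    (2,1)@(5, 3): e=[14,8,30] → #
    (3,1)@(7, 3): e=[18,-12,46] → ·
    (1,2)@(3, 5): e=[18,40,-6] → ·
    (2,2)@(5, 5): e=[22,20,10] → #
    (3,2)@(7, 5): e=[26,0,26] → ·  [on edge]
    (2,3)@(5, 7): e=[30,32,-10] → ·
    (3,3)@(7, 7): e=[34,12,6] → #
    (4,3)@(9, 7): e=[38,-8,22] → ·
    (3,4)@(7, 9): e=[42,24,-14] → ·
  covered (6 px):
    · # · · · · ·
    · # # · · · ·
    · · # · · · ·
    · · · # · · ·
    · · · · # · ·

Final: [28,14,10]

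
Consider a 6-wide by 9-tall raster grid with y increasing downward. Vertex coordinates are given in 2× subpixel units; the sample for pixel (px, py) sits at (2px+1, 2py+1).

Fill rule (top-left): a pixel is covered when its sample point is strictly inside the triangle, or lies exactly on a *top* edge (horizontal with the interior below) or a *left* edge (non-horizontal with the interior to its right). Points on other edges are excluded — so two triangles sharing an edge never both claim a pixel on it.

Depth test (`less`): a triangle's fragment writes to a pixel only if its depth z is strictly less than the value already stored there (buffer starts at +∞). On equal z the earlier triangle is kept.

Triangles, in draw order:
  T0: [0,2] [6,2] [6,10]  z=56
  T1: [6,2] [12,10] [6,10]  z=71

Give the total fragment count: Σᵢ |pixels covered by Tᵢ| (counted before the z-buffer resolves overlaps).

T0:
  2·area = 48
  edge (0, 2)→(6, 2): d=(6,0) top-left  bias=+0
  edge (6, 2)→(6, 10): d=(0,8) right/bottom  bias=-1
  edge (6, 10)→(0, 2): d=(-6,-8) top-left  bias=+0
    (0,1)@(1, 3): e=[6,40,2] → █
    (1,1)@(3, 3): e=[6,24,18] → █
    (2,1)@(5, 3): e=[6,8,34] → █
    (3,1)@(7, 3): e=[6,-8,50] → ·
    (0,2)@(1, 5): e=[18,40,-10] → ·
    (1,2)@(3, 5): e=[18,24,6] → █
    (3,2)@(7, 5): e=[18,-8,38] → ·
    (1,3)@(3, 7): e=[30,24,-6] → ·
    (2,3)@(5, 7): e=[30,8,10] → █
    (3,3)@(7, 7): e=[30,-8,26] → ·
    (2,4)@(5, 9): e=[42,8,-2] → ·
  covered (6 px):
    · · · · · ·
    █ █ █ · · ·
    · █ █ · · ·
    · · █ · · ·
    · · · · · ·
    · · · · · ·
    · · · · · ·
    · · · · · ·
    · · · · · ·
T1:
  2·area = 48
  edge (6, 2)→(12, 10): d=(6,8) right/bottom  bias=-1
  edge (12, 10)→(6, 10): d=(-6,0) right/bottom  bias=-1
  edge (6, 10)→(6, 2): d=(0,-8) top-left  bias=+0
    (3,2)@(7, 5): e=[10,30,8] → █
    (4,2)@(9, 5): e=[-6,30,24] → ·
    (3,3)@(7, 7): e=[22,18,8] → █
    (4,3)@(9, 7): e=[6,18,24] → █
    (5,3)@(11, 7): e=[-10,18,40] → ·
    (3,4)@(7, 9): e=[34,6,8] → █
    (5,4)@(11, 9): e=[2,6,40] → █
    (3,5)@(7, 11): e=[46,-6,8] → ·
    (4,5)@(9, 11): e=[30,-6,24] → ·
    (5,5)@(11, 11): e=[14,-6,40] → ·
  covered (6 px):
    · · · · · ·
    · · · · · ·
    · · · █ · ·
    · · · █ █ ·
    · · · █ █ █
    · · · · · ·
    · · · · · ·
    · · · · · ·
    · · · · · ·

Answer: 12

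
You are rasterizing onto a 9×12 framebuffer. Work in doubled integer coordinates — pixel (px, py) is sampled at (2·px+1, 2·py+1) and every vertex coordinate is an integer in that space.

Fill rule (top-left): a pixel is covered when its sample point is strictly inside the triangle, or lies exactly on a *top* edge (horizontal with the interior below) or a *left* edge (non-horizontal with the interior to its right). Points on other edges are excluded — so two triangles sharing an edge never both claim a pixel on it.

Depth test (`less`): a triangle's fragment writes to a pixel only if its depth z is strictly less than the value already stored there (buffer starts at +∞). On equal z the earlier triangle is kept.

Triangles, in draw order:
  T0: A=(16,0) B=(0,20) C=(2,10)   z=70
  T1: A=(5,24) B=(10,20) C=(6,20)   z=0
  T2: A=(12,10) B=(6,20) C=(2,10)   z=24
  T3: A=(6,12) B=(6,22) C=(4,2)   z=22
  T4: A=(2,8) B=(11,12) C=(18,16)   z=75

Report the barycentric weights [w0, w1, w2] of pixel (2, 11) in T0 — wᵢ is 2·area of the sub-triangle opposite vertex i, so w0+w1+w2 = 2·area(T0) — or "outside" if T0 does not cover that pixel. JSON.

T0:
  2·area = 120
  edge (16, 0)→(0, 20): d=(-16,20) right/bottom  bias=-1
  edge (0, 20)→(2, 10): d=(2,-10) top-left  bias=+0
  edge (2, 10)→(16, 0): d=(14,-10) top-left  bias=+0
    (7,0)@(15, 1): e=[4,112,4] → X
    (8,0)@(17, 1): e=[-36,132,24] → .
    (6,1)@(13, 3): e=[12,96,12] → X
    (7,1)@(15, 3): e=[-28,116,32] → .
    (1,2)@(3, 5): e=[180,0,-60] → .  [on edge]
    (4,2)@(9, 5): e=[60,60,0] → X  [on edge]
    (5,2)@(11, 5): e=[20,80,20] → X
    (6,2)@(13, 5): e=[-20,100,40] → .
    (3,3)@(7, 7): e=[68,44,8] → X
    (5,3)@(11, 7): e=[-12,84,48] → .
    (2,4)@(5, 9): e=[76,28,16] → X
    (4,4)@(9, 9): e=[-4,68,56] → .
    (0,7)@(1, 15): e=[60,0,60] → X  [on edge]
  covered (16 px):
    . . . . . . . X .
    . . . . . . X . .
    . . . . X X . . .
    . . . X X . . . .
    . . X X . . . . .
    . X X X . . . . .
    . X X . . . . . .
    X X . . . . . . .
    X . . . . . . . .
    . . . . . . . . .
    . . . . . . . . .
    . . . . . . . . .
T1:
  2·area = 16  (B↔C swapped to make it positive)
  edge (5, 24)→(6, 20): d=(1,-4) top-left  bias=+0
  edge (6, 20)→(10, 20): d=(4,0) top-left  bias=+0
  edge (10, 20)→(5, 24): d=(-5,4) right/bottom  bias=-1
    (3,10)@(7, 21): e=[5,4,7] → X
    (4,10)@(9, 21): e=[13,4,-1] → .
    (3,11)@(7, 23): e=[7,12,-3] → .
  covered (1 px):
    . . . . . . . . .
    . . . . . . . . .
    . . . . . . . . .
    . . . . . . . . .
    . . . . . . . . .
    . . . . . . . . .
    . . . . . . . . .
    . . . . . . . . .
    . . . . . . . . .
    . . . . . . . . .
    . . . X . . . . .
    . . . . . . . . .
T2:
  2·area = 100
  edge (12, 10)→(6, 20): d=(-6,10) right/bottom  bias=-1
  edge (6, 20)→(2, 10): d=(-4,-10) top-left  bias=+0
  edge (2, 10)→(12, 10): d=(10,0) top-left  bias=+0
    (7,2)@(15, 5): e=[0,150,-50] → .  [on edge]
    (1,5)@(3, 11): e=[84,6,10] → X
    (2,5)@(5, 11): e=[64,26,10] → X
    (3,5)@(7, 11): e=[44,46,10] → X
    (4,5)@(9, 11): e=[24,66,10] → X
    (5,5)@(11, 11): e=[4,86,10] → X
    (6,5)@(13, 11): e=[-16,106,10] → .
    (1,6)@(3, 13): e=[72,-2,30] → .
    (2,6)@(5, 13): e=[52,18,30] → X
    (5,6)@(11, 13): e=[-8,78,30] → .
    (2,7)@(5, 15): e=[40,10,50] → X
    (4,7)@(9, 15): e=[0,50,50] → .  [on edge]
  covered (12 px):
    . . . . . . . . .
    . . . . . . . . .
    . . . . . . . . .
    . . . . . . . . .
    . . . . . . . . .
    . X X X X X . . .
    . . X X X . . . .
    . . X X . . . . .
    . . X X . . . . .
    . . . . . . . . .
    . . . . . . . . .
    . . . . . . . . .
T3:
  2·area = 20
  edge (6, 12)→(6, 22): d=(0,10) right/bottom  bias=-1
  edge (6, 22)→(4, 2): d=(-2,-20) top-left  bias=+0
  edge (4, 2)→(6, 12): d=(2,10) right/bottom  bias=-1
    (2,3)@(5, 7): e=[10,10,0] → .  [on edge]
    (2,4)@(5, 9): e=[10,6,4] → X
    (3,4)@(7, 9): e=[-10,46,-16] → .
    (2,5)@(5, 11): e=[10,2,8] → X
    (3,5)@(7, 11): e=[-10,42,-12] → .
    (2,6)@(5, 13): e=[10,-2,12] → .
    (3,8)@(7, 17): e=[-10,30,0] → .  [on edge]
  covered (2 px):
    . . . . . . . . .
    . . . . . . . . .
    . . . . . . . . .
    . . . . . . . . .
    . . X . . . . . .
    . . X . . . . . .
    . . . . . . . . .
    . . . . . . . . .
    . . . . . . . . .
    . . . . . . . . .
    . . . . . . . . .
    . . . . . . . . .
T4:
  2·area = 8
  edge (2, 8)→(11, 12): d=(9,4) right/bottom  bias=-1
  edge (11, 12)→(18, 16): d=(7,4) right/bottom  bias=-1
  edge (18, 16)→(2, 8): d=(-16,-8) top-left  bias=+0
  covered (0 px):
    . . . . . . . . .
    . . . . . . . . .
    . . . . . . . . .
    . . . . . . . . .
    . . . . . . . . .
    . . . . . . . . .
    . . . . . . . . .
    . . . . . . . . .
    . . . . . . . . .
    . . . . . . . . .
    . . . . . . . . .
    . . . . . . . . .

Result: "outside"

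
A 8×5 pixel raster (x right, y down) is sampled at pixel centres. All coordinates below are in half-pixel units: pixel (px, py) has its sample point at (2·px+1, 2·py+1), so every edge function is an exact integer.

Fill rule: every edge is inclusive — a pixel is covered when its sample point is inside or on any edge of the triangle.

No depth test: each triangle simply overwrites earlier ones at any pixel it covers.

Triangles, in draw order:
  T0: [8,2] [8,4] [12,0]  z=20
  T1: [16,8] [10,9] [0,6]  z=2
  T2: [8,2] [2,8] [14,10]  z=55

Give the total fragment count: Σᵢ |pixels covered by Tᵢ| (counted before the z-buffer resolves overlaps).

T0:
  2·area = 8  (B↔C swapped to make it positive)
  edge (8, 2)→(12, 0): d=(4,-2) inclusive
  edge (12, 0)→(8, 4): d=(-4,4) inclusive
  edge (8, 4)→(8, 2): d=(0,-2) inclusive
    (5,0)@(11, 1): e=[2,0,6] → X  [on edge]
    (6,0)@(13, 1): e=[6,-8,10] → .
    (4,1)@(9, 3): e=[6,0,2] → X  [on edge]
    (5,1)@(11, 3): e=[10,-8,6] → .
    (3,2)@(7, 5): e=[10,0,-2] → .  [on edge]
    (4,2)@(9, 5): e=[14,-8,2] → .
    (2,3)@(5, 7): e=[14,0,-6] → .  [on edge]
    (1,4)@(3, 9): e=[18,0,-10] → .  [on edge]
  covered (2 px):
    . . . . . X . .
    . . . . X . . .
    . . . . . . . .
    . . . . . . . .
    . . . . . . . .
T1:
  2·area = 28
  edge (16, 8)→(10, 9): d=(-6,1) inclusive
  edge (10, 9)→(0, 6): d=(-10,-3) inclusive
  edge (0, 6)→(16, 8): d=(16,2) inclusive
    (2,3)@(5, 7): e=[17,5,6] → X
    (3,3)@(7, 7): e=[15,11,2] → X
    (4,3)@(9, 7): e=[13,17,-2] → .
    (2,4)@(5, 9): e=[5,-15,38] → .
    (3,4)@(7, 9): e=[3,-9,34] → .
  covered (2 px):
    . . . . . . . .
    . . . . . . . .
    . . . . . . . .
    . . X X . . . .
    . . . . . . . .
T2:
  2·area = 84  (B↔C swapped to make it positive)
  edge (8, 2)→(14, 10): d=(6,8) inclusive
  edge (14, 10)→(2, 8): d=(-12,-2) inclusive
  edge (2, 8)→(8, 2): d=(6,-6) inclusive
    (4,0)@(9, 1): e=[-14,98,0] → .  [on edge]
    (3,1)@(7, 3): e=[14,70,0] → X  [on edge]
    (4,1)@(9, 3): e=[-2,74,12] → .
    (2,2)@(5, 5): e=[42,42,0] → X  [on edge]
    (4,2)@(9, 5): e=[10,50,24] → X
    (5,2)@(11, 5): e=[-6,54,36] → .
    (1,3)@(3, 7): e=[70,14,0] → X  [on edge]
    (5,3)@(11, 7): e=[6,30,48] → X
    (6,3)@(13, 7): e=[-10,34,60] → .
    (0,4)@(1, 9): e=[98,-14,0] → .  [on edge]
    (1,4)@(3, 9): e=[82,-10,12] → .
    (2,4)@(5, 9): e=[66,-6,24] → .
  covered (12 px):
    . . . . . . . .
    . . . X . . . .
    . . X X X . . .
    . X X X X X . .
    . . . . X X X .

Final: 16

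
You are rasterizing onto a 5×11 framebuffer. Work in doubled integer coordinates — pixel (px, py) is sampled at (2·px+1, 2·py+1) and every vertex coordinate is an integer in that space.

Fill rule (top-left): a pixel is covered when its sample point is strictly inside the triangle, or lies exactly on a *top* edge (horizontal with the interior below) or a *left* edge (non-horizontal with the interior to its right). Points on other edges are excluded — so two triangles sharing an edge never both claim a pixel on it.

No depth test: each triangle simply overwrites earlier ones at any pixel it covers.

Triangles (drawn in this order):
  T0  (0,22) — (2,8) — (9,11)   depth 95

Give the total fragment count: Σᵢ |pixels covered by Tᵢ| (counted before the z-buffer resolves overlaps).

T0:
  2·area = 104
  edge (0, 22)→(2, 8): d=(2,-14) top-left  bias=+0
  edge (2, 8)→(9, 11): d=(7,3) right/bottom  bias=-1
  edge (9, 11)→(0, 22): d=(-9,11) right/bottom  bias=-1
    (1,0)@(3, 1): e=[0,-52,156] → ·  [on edge]
    (1,4)@(3, 9): e=[16,4,84] → █
    (2,4)@(5, 9): e=[44,-2,62] → ·
    (1,5)@(3, 11): e=[20,18,66] → █
    (2,5)@(5, 11): e=[48,12,44] → █
    (3,5)@(7, 11): e=[76,6,22] → █
    (4,5)@(9, 11): e=[104,0,0] → ·  [on edge]
    (1,6)@(3, 13): e=[24,32,48] → █
    (4,6)@(9, 13): e=[108,14,-18] → ·
    (0,7)@(1, 15): e=[0,52,52] → █  [on edge]
    (3,7)@(7, 15): e=[84,34,-14] → ·
    (0,8)@(1, 17): e=[4,66,34] → █
  covered (13 px):
    · · · · ·
    · · · · ·
    · · · · ·
    · · · · ·
    · █ · · ·
    · █ █ █ ·
    · █ █ █ ·
    █ █ █ · ·
    █ █ · · ·
    █ · · · ·
    · · · · ·

Final: 13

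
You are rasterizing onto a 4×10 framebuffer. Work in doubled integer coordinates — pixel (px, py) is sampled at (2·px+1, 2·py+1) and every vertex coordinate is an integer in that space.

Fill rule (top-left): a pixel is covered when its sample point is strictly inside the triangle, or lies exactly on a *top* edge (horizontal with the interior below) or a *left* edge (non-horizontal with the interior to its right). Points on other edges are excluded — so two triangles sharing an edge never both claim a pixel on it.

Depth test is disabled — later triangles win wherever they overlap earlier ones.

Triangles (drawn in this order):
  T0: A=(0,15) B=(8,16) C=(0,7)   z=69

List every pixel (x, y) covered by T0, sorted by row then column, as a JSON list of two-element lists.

T0:
  2·area = 64  (B↔C swapped to make it positive)
  edge (0, 15)→(0, 7): d=(0,-8) top-left  bias=+0
  edge (0, 7)→(8, 16): d=(8,9) right/bottom  bias=-1
  edge (8, 16)→(0, 15): d=(-8,-1) top-left  bias=+0
    (0,4)@(1, 9): e=[8,7,49] → #
    (1,4)@(3, 9): e=[24,-11,51] → ·
    (0,5)@(1, 11): e=[8,23,33] → #
    (1,5)@(3, 11): e=[24,5,35] → #
    (2,5)@(5, 11): e=[40,-13,37] → ·
    (0,6)@(1, 13): e=[8,39,17] → #
    (2,6)@(5, 13): e=[40,3,21] → #
    (3,6)@(7, 13): e=[56,-15,23] → ·
    (0,7)@(1, 15): e=[8,55,1] → #
    (3,7)@(7, 15): e=[56,1,7] → #
    (0,8)@(1, 17): e=[8,71,-15] → ·
    (1,8)@(3, 17): e=[24,53,-13] → ·
  covered (10 px):
    · · · ·
    · · · ·
    · · · ·
    · · · ·
    # · · ·
    # # · ·
    # # # ·
    # # # #
    · · · ·
    · · · ·

Final: [[0,4],[0,5],[1,5],[0,6],[1,6],[2,6],[0,7],[1,7],[2,7],[3,7]]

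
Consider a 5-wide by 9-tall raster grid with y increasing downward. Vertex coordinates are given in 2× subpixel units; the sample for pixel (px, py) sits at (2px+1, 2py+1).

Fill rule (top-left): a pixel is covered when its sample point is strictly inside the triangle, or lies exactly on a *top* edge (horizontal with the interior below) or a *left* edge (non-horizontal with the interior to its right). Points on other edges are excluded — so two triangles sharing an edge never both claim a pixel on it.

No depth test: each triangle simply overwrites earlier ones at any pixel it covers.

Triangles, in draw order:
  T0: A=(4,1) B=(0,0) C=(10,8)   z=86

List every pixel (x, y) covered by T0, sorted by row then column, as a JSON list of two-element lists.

T0:
  2·area = 22  (B↔C swapped to make it positive)
  edge (4, 1)→(10, 8): d=(6,7) right/bottom  bias=-1
  edge (10, 8)→(0, 0): d=(-10,-8) top-left  bias=+0
  edge (0, 0)→(4, 1): d=(4,1) right/bottom  bias=-1
    (1,0)@(3, 1): e=[7,14,1] → #
    (2,0)@(5, 1): e=[-7,30,-1] → ·
    (1,1)@(3, 3): e=[19,-6,9] → ·
    (2,1)@(5, 3): e=[5,10,7] → #
    (3,1)@(7, 3): e=[-9,26,5] → ·
    (2,2)@(5, 5): e=[17,-10,15] → ·
    (3,2)@(7, 5): e=[3,6,13] → #
    (4,2)@(9, 5): e=[-11,22,11] → ·
    (3,3)@(7, 7): e=[15,-14,21] → ·
    (4,3)@(9, 7): e=[1,2,19] → #
    (4,4)@(9, 9): e=[13,-18,27] → ·
  covered (4 px):
    · # · · ·
    · · # · ·
    · · · # ·
    · · · · #
    · · · · ·
    · · · · ·
    · · · · ·
    · · · · ·
    · · · · ·

Final: [[1,0],[2,1],[3,2],[4,3]]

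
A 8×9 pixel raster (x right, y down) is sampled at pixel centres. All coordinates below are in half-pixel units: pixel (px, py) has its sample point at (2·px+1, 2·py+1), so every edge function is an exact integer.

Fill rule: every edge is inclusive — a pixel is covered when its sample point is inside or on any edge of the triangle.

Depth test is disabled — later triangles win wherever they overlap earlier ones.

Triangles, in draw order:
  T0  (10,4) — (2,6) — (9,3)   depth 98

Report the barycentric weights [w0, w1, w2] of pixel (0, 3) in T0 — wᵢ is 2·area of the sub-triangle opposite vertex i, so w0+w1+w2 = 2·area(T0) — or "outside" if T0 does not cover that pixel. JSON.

T0:
  2·area = 10
  edge (10, 4)→(2, 6): d=(-8,2) inclusive
  edge (2, 6)→(9, 3): d=(7,-3) inclusive
  edge (9, 3)→(10, 4): d=(1,1) inclusive
    (3,0)@(7, 1): e=[30,-20,0] → ·  [on edge]
    (4,1)@(9, 3): e=[10,0,0] → █  [on edge]
    (5,1)@(11, 3): e=[6,6,-2] → ·
    (2,2)@(5, 5): e=[2,2,6] → █
    (3,2)@(7, 5): e=[-2,8,4] → ·
    (4,2)@(9, 5): e=[-6,14,2] → ·
    (5,2)@(11, 5): e=[-10,20,0] → ·  [on edge]
    (2,3)@(5, 7): e=[-14,16,8] → ·
    (6,3)@(13, 7): e=[-30,40,0] → ·  [on edge]
    (7,4)@(15, 9): e=[-50,60,0] → ·  [on edge]
  covered (2 px):
    · · · · · · · ·
    · · · · █ · · ·
    · · █ · · · · ·
    · · · · · · · ·
    · · · · · · · ·
    · · · · · · · ·
    · · · · · · · ·
    · · · · · · · ·
    · · · · · · · ·

Final: "outside"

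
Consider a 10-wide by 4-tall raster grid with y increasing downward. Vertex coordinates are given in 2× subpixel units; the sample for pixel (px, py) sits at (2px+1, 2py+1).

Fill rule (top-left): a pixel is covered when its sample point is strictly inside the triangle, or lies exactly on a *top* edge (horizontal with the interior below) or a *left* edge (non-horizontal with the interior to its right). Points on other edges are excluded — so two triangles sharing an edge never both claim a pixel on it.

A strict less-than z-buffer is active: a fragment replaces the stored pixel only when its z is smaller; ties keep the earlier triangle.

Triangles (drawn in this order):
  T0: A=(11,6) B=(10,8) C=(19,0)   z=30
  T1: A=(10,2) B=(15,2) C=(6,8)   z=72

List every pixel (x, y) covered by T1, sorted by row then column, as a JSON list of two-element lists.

T0:
  2·area = 10  (B↔C swapped to make it positive)
  edge (11, 6)→(19, 0): d=(8,-6) top-left  bias=+0
  edge (19, 0)→(10, 8): d=(-9,8) right/bottom  bias=-1
  edge (10, 8)→(11, 6): d=(1,-2) top-left  bias=+0
    (7,1)@(15, 3): e=[0,5,5] → #  [on edge]
    (8,1)@(17, 3): e=[12,-11,9] → ·
    (6,2)@(13, 5): e=[4,3,3] → #
    (7,2)@(15, 5): e=[16,-13,7] → ·
    (5,3)@(11, 7): e=[8,1,1] → #
    (6,3)@(13, 7): e=[20,-15,5] → ·
  covered (3 px):
    · · · · · · · · · ·
    · · · · · · · # · ·
    · · · · · · # · · ·
    · · · · · # · · · ·
T1:
  2·area = 30
  edge (10, 2)→(15, 2): d=(5,0) top-left  bias=+0
  edge (15, 2)→(6, 8): d=(-9,6) right/bottom  bias=-1
  edge (6, 8)→(10, 2): d=(4,-6) top-left  bias=+0
    (5,1)@(11, 3): e=[5,15,10] → #
    (6,1)@(13, 3): e=[5,3,22] → #
    (7,1)@(15, 3): e=[5,-9,34] → ·
    (4,2)@(9, 5): e=[15,9,6] → #
    (5,2)@(11, 5): e=[15,-3,18] → ·
    (6,2)@(13, 5): e=[15,-15,30] → ·
    (3,3)@(7, 7): e=[25,3,2] → #
    (4,3)@(9, 7): e=[25,-9,14] → ·
  covered (4 px):
    · · · · · · · · · ·
    · · · · · # # · · ·
    · · · · # · · · · ·
    · · · # · · · · · ·

Final: [[5,1],[6,1],[4,2],[3,3]]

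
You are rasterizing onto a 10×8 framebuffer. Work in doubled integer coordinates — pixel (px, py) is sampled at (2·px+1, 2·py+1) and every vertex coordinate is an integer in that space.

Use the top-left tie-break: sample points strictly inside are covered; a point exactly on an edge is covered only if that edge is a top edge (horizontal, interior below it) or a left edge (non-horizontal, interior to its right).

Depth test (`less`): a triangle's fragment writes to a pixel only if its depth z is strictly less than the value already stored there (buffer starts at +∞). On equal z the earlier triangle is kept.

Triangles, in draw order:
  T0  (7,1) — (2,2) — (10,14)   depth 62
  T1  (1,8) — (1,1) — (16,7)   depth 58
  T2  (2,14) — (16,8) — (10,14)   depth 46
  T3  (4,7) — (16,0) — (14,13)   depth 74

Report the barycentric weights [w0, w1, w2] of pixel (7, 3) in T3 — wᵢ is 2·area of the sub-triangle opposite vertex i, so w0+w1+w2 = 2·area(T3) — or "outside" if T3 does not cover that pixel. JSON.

T0:
  2·area = 68  (B↔C swapped to make it positive)
  edge (7, 1)→(10, 14): d=(3,13) right/bottom  bias=-1
  edge (10, 14)→(2, 2): d=(-8,-12) top-left  bias=+0
  edge (2, 2)→(7, 1): d=(5,-1) top-left  bias=+0
    (3,0)@(7, 1): e=[0,68,0] → .  [on edge]
    (1,1)@(3, 3): e=[58,4,6] → X
    (2,1)@(5, 3): e=[32,28,8] → X
    (3,1)@(7, 3): e=[6,52,10] → X
    (4,1)@(9, 3): e=[-20,76,12] → .
    (1,2)@(3, 5): e=[64,-12,16] → .
    (2,2)@(5, 5): e=[38,12,18] → X
    (4,2)@(9, 5): e=[-14,60,22] → .
    (2,3)@(5, 7): e=[44,-4,28] → .
    (3,3)@(7, 7): e=[18,20,30] → X
    (4,3)@(9, 7): e=[-8,44,32] → .
    (3,4)@(7, 9): e=[24,4,40] → X
  covered (8 px):
    . . . . . . . . . .
    . X X X . . . . . .
    . . X X . . . . . .
    . . . X . . . . . .
    . . . X . . . . . .
    . . . . X . . . . .
    . . . . . . . . . .
    . . . . . . . . . .
T1:
  2·area = 105
  edge (1, 8)→(1, 1): d=(0,-7) top-left  bias=+0
  edge (1, 1)→(16, 7): d=(15,6) right/bottom  bias=-1
  edge (16, 7)→(1, 8): d=(-15,1) right/bottom  bias=-1
    (0,0)@(1, 1): e=[0,0,105] → .  [on edge]
    (0,1)@(1, 3): e=[0,30,75] → X  [on edge]
    (1,1)@(3, 3): e=[14,18,73] → X
    (2,1)@(5, 3): e=[28,6,71] → X
    (3,1)@(7, 3): e=[42,-6,69] → .
    (0,2)@(1, 5): e=[0,60,45] → X  [on edge]
    (3,2)@(7, 5): e=[42,24,39] → X
    (4,2)@(9, 5): e=[56,12,37] → X
    (5,2)@(11, 5): e=[70,0,35] → .  [on edge]
    (0,3)@(1, 7): e=[0,90,15] → X  [on edge]
    (5,3)@(11, 7): e=[70,30,5] → X
    (6,3)@(13, 7): e=[84,18,3] → X
    (0,4)@(1, 9): e=[0,120,-15] → .  [on edge]
    (0,5)@(1, 11): e=[0,150,-45] → .  [on edge]
    (0,6)@(1, 13): e=[0,180,-75] → .  [on edge]
    (0,7)@(1, 15): e=[0,210,-105] → .  [on edge]
  covered (16 px):
    . . . . . . . . . .
    X X X . . . . . . .
    X X X X X . . . . .
    X X X X X X X X . .
    . . . . . . . . . .
    . . . . . . . . . .
    . . . . . . . . . .
    . . . . . . . . . .
T2:
  2·area = 48
  edge (2, 14)→(16, 8): d=(14,-6) top-left  bias=+0
  edge (16, 8)→(10, 14): d=(-6,6) right/bottom  bias=-1
  edge (10, 14)→(2, 14): d=(-8,0) right/bottom  bias=-1
    (9,2)@(19, 5): e=[-24,0,72] → .  [on edge]
    (8,3)@(17, 7): e=[-8,0,56] → .  [on edge]
    (7,4)@(15, 9): e=[8,0,40] → .  [on edge]
    (4,5)@(9, 11): e=[0,24,24] → X  [on edge]
    (5,5)@(11, 11): e=[12,12,24] → X
    (6,5)@(13, 11): e=[24,0,24] → .  [on edge]
    (2,6)@(5, 13): e=[4,36,8] → X
    (3,6)@(7, 13): e=[16,24,8] → X
    (5,6)@(11, 13): e=[40,0,8] → .  [on edge]
    (2,7)@(5, 15): e=[32,24,-8] → .
    (3,7)@(7, 15): e=[44,12,-8] → .
    (4,7)@(9, 15): e=[56,0,-8] → .  [on edge]
  covered (5 px):
    . . . . . . . . . .
    . . . . . . . . . .
    . . . . . . . . . .
    . . . . . . . . . .
    . . . . . . . . . .
    . . . . X X . . . .
    . . X X X . . . . .
    . . . . . . . . . .
T3:
  2·area = 142
  edge (4, 7)→(16, 0): d=(12,-7) top-left  bias=+0
  edge (16, 0)→(14, 13): d=(-2,13) right/bottom  bias=-1
  edge (14, 13)→(4, 7): d=(-10,-6) top-left  bias=+0
    (7,0)@(15, 1): e=[5,11,126] → X
    (8,0)@(17, 1): e=[19,-15,138] → .
    (5,1)@(11, 3): e=[1,59,82] → X
    (6,1)@(13, 3): e=[15,33,94] → X
    (8,1)@(17, 3): e=[43,-19,118] → .
    (4,2)@(9, 5): e=[11,81,50] → X
    (8,2)@(17, 5): e=[67,-23,98] → .
    (2,3)@(5, 7): e=[7,129,6] → X
    (3,3)@(7, 7): e=[21,103,18] → X
    (7,3)@(15, 7): e=[77,-1,66] → .
    (2,4)@(5, 9): e=[31,125,-14] → .
    (3,4)@(7, 9): e=[45,99,-2] → .
  covered (18 px):
    . . . . . . . X . .
    . . . . . X X X . .
    . . . . X X X X . .
    . . X X X X X . . .
    . . . . X X X . . .
    . . . . . X X . . .
    . . . . . . . . . .
    . . . . . . . . . .

Answer: "outside"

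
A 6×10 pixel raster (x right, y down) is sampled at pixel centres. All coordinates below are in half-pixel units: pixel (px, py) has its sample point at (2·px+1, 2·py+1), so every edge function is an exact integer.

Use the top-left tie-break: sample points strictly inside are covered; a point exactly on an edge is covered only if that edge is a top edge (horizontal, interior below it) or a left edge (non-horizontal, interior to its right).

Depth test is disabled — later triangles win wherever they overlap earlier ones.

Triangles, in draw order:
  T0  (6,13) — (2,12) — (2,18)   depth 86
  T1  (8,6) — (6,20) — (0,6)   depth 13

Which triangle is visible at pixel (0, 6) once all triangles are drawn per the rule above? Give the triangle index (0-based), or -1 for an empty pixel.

T0:
  2·area = 24  (B↔C swapped to make it positive)
  edge (6, 13)→(2, 18): d=(-4,5) right/bottom  bias=-1
  edge (2, 18)→(2, 12): d=(0,-6) top-left  bias=+0
  edge (2, 12)→(6, 13): d=(4,1) right/bottom  bias=-1
    (1,6)@(3, 13): e=[15,6,3] → █
    (2,6)@(5, 13): e=[5,18,1] → █
    (3,6)@(7, 13): e=[-5,30,-1] → ·
    (1,7)@(3, 15): e=[7,6,11] → █
    (2,7)@(5, 15): e=[-3,18,9] → ·
    (1,8)@(3, 17): e=[-1,6,19] → ·
  covered (3 px):
    · · · · · ·
    · · · · · ·
    · · · · · ·
    · · · · · ·
    · · · · · ·
    · · · · · ·
    · █ █ · · ·
    · █ · · · ·
    · · · · · ·
    · · · · · ·
T1:
  2·area = 112
  edge (8, 6)→(6, 20): d=(-2,14) right/bottom  bias=-1
  edge (6, 20)→(0, 6): d=(-6,-14) top-left  bias=+0
  edge (0, 6)→(8, 6): d=(8,0) top-left  bias=+0
    (0,3)@(1, 7): e=[96,8,8] → █
    (1,3)@(3, 7): e=[68,36,8] → █
    (2,3)@(5, 7): e=[40,64,8] → █
    (3,3)@(7, 7): e=[12,92,8] → █
    (4,3)@(9, 7): e=[-16,120,8] → ·
    (0,4)@(1, 9): e=[92,-4,24] → ·
    (1,4)@(3, 9): e=[64,24,24] → █
    (4,4)@(9, 9): e=[-20,108,24] → ·
    (1,5)@(3, 11): e=[60,12,40] → █
    (4,5)@(9, 11): e=[-24,96,40] → ·
    (1,6)@(3, 13): e=[56,0,56] → █  [on edge]
    (3,6)@(7, 13): e=[0,56,56] → ·  [on edge]
  covered (14 px):
    · · · · · ·
    · · · · · ·
    · · · · · ·
    █ █ █ █ · ·
    · █ █ █ · ·
    · █ █ █ · ·
    · █ █ · · ·
    · · █ · · ·
    · · █ · · ·
    · · · · · ·

Z-buffer (winner per pixel, '.' = empty):
  . . . . . .
  . . . . . .
  . . . . . .
  1 1 1 1 . .
  . 1 1 1 . .
  . 1 1 1 . .
  . 1 1 . . .
  . 0 1 . . .
  . . 1 . . .
  . . . . . .

Result: -1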